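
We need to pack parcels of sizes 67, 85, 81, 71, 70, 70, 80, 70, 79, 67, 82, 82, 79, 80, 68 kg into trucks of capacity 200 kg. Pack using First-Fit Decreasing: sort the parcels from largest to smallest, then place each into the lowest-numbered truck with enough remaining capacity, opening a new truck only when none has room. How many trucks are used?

8

Sorted descending: 85, 82, 82, 81, 80, 80, 79, 79, 71, 70, 70, 70, 68, 67, 67.
Put 85 kg in truck 1; 115 kg remain.
Put 82 kg in truck 1; 33 kg remain.
Put 82 kg in truck 2; 118 kg remain.
Put 81 kg in truck 2; 37 kg remain.
Put 80 kg in truck 3; 120 kg remain.
Put 80 kg in truck 3; 40 kg remain.
Put 79 kg in truck 4; 121 kg remain.
Put 79 kg in truck 4; 42 kg remain.
Put 71 kg in truck 5; 129 kg remain.
Put 70 kg in truck 5; 59 kg remain.
Put 70 kg in truck 6; 130 kg remain.
Put 70 kg in truck 6; 60 kg remain.
Put 68 kg in truck 7; 132 kg remain.
Put 67 kg in truck 7; 65 kg remain.
Put 67 kg in truck 8; 133 kg remain.
Final trucks: [85,82] [82,81] [80,80] [79,79] [71,70] [70,70] [68,67] [67].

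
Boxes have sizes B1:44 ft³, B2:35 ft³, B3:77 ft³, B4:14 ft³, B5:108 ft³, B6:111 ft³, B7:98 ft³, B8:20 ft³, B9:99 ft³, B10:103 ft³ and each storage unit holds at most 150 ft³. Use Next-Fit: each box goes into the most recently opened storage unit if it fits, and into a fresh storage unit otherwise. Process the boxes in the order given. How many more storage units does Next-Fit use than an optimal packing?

1

Next-Fit: [44,35] [77,14] [108] [111] [98,20] [99] [103] → 7 storage units.
6 boxes exceed 75 ft³ (half the capacity), and no two of those can share a storage unit, so at least 6 storage units are needed.
An optimal packing achieves that bound: [111,35] [108,20,14] [103,44] [99] [98] [77] → 6 storage units.
Excess: 7 − 6 = 1.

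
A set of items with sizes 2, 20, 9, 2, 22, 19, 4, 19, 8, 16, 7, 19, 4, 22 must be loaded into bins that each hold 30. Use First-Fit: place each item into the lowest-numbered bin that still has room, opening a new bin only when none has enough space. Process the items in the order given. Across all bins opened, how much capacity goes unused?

37

Put 2 in bin 1; 28 remain.
Put 20 in bin 1; 8 remain.
Put 9 in bin 2; 21 remain.
Put 2 in bin 1; 6 remain.
Put 22 in bin 3; 8 remain.
Put 19 in bin 2; 2 remain.
Put 4 in bin 1; 2 remain.
Put 19 in bin 4; 11 remain.
Put 8 in bin 3; 0 remain.
Put 16 in bin 5; 14 remain.
Put 7 in bin 4; 4 remain.
Put 19 in bin 6; 11 remain.
Put 4 in bin 4; 0 remain.
Put 22 in bin 7; 8 remain.
7 bins × 30 = 210; used 173; unused 37.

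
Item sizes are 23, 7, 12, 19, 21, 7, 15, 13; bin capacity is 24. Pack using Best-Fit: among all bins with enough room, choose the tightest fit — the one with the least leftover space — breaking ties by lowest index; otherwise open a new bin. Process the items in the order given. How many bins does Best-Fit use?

Put 23 in bin 1; 1 remain.
Put 7 in bin 2; 17 remain.
Put 12 in bin 2; 5 remain.
Put 19 in bin 3; 5 remain.
Put 21 in bin 4; 3 remain.
Put 7 in bin 5; 17 remain.
Put 15 in bin 5; 2 remain.
Put 13 in bin 6; 11 remain.
Final bins: [23] [7,12] [19] [21] [7,15] [13].

6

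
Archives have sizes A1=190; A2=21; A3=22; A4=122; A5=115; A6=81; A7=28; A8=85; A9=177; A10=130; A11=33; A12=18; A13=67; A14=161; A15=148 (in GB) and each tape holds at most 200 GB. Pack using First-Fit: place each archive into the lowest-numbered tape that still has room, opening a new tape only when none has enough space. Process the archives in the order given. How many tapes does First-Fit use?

8 tapes

Put A1 (190 GB) in tape 1; 10 GB remain.
Put A2 (21 GB) in tape 2; 179 GB remain.
Put A3 (22 GB) in tape 2; 157 GB remain.
Put A4 (122 GB) in tape 2; 35 GB remain.
Put A5 (115 GB) in tape 3; 85 GB remain.
Put A6 (81 GB) in tape 3; 4 GB remain.
Put A7 (28 GB) in tape 2; 7 GB remain.
Put A8 (85 GB) in tape 4; 115 GB remain.
Put A9 (177 GB) in tape 5; 23 GB remain.
Put A10 (130 GB) in tape 6; 70 GB remain.
Put A11 (33 GB) in tape 4; 82 GB remain.
Put A12 (18 GB) in tape 4; 64 GB remain.
Put A13 (67 GB) in tape 6; 3 GB remain.
Put A14 (161 GB) in tape 7; 39 GB remain.
Put A15 (148 GB) in tape 8; 52 GB remain.
Final tapes: [190] [21,22,122,28] [115,81] [85,33,18] [177] [130,67] [161] [148].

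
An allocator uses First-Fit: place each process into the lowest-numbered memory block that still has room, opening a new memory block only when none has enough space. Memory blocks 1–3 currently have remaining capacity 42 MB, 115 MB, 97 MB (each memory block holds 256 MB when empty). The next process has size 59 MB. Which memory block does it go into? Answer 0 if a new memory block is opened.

2

Memory blocks with room: memory block 2 (115 MB), memory block 3 (97 MB).
The first with room is memory block 2.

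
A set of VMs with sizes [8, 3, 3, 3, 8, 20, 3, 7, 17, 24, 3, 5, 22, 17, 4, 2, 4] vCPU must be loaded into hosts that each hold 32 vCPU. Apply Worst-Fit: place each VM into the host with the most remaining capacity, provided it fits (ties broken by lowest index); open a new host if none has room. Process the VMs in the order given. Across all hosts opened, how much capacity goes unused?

39

host 1: place 8 vCPU, 24 vCPU left
host 1: place 3 vCPU, 21 vCPU left
host 1: place 3 vCPU, 18 vCPU left
host 1: place 3 vCPU, 15 vCPU left
host 1: place 8 vCPU, 7 vCPU left
host 2: place 20 vCPU, 12 vCPU left
host 2: place 3 vCPU, 9 vCPU left
host 2: place 7 vCPU, 2 vCPU left
host 3: place 17 vCPU, 15 vCPU left
host 4: place 24 vCPU, 8 vCPU left
host 3: place 3 vCPU, 12 vCPU left
host 3: place 5 vCPU, 7 vCPU left
host 5: place 22 vCPU, 10 vCPU left
host 6: place 17 vCPU, 15 vCPU left
host 6: place 4 vCPU, 11 vCPU left
host 6: place 2 vCPU, 9 vCPU left
host 5: place 4 vCPU, 6 vCPU left
6 hosts × 32 vCPU = 192 vCPU; used 153 vCPU; unused 39 vCPU.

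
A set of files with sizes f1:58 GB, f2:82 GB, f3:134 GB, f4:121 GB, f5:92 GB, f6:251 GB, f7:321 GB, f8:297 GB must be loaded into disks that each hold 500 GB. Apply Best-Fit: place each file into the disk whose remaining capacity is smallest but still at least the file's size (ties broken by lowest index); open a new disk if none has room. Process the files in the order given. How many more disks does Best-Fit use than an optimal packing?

Best-Fit: [58,82,134,121,92] [251] [321] [297] → 4 disks.
Total size 1356 GB; any packing needs at least ⌈1356/500⌉ = 3 disks.
An optimal packing achieves that bound: [321,134] [297,121,82] [251,92,58] → 3 disks.
Excess: 4 − 3 = 1.

1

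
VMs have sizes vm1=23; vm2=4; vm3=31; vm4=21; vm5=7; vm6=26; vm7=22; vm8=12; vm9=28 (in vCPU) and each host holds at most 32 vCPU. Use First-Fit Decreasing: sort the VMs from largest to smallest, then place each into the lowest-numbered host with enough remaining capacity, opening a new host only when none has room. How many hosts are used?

7 hosts

Sorted descending: 31, 28, 26, 23, 22, 21, 12, 7, 4.
31 vCPU → host 1 (remaining 1 vCPU)
28 vCPU → host 2 (remaining 4 vCPU)
26 vCPU → host 3 (remaining 6 vCPU)
23 vCPU → host 4 (remaining 9 vCPU)
22 vCPU → host 5 (remaining 10 vCPU)
21 vCPU → host 6 (remaining 11 vCPU)
12 vCPU → host 7 (remaining 20 vCPU)
7 vCPU → host 4 (remaining 2 vCPU)
4 vCPU → host 2 (remaining 0 vCPU)
Final hosts: [31] [28,4] [26] [23,7] [22] [21] [12].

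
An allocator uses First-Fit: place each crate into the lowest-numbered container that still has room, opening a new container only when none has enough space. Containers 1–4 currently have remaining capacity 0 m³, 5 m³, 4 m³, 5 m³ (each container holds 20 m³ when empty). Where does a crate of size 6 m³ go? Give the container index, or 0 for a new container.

No container has ≥ 6 m³ free, so a new container is opened.

0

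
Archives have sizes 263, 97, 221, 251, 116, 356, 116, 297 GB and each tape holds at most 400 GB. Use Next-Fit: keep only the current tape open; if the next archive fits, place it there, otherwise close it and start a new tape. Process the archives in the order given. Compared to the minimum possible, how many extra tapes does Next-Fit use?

Next-Fit: [263,97] [221] [251,116] [356] [116] [297] → 6 tapes.
Total size 1717 GB; any packing needs at least ⌈1717/400⌉ = 5 tapes.
An optimal packing achieves that bound: [356] [297,97] [263,116] [251,116] [221] → 5 tapes.
Excess: 6 − 5 = 1.

1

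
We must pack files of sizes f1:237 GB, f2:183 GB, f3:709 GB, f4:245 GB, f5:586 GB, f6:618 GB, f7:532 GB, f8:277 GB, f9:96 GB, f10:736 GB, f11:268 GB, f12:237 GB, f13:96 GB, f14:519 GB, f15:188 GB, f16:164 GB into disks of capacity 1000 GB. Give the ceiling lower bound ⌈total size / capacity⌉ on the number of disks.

Total size = 237 + 183 + 709 + 245 + 586 + 618 + 532 + 277 + 96 + 736 + 268 + 237 + 96 + 519 + 188 + 164 = 5691 GB.
⌈5691 / 1000⌉ = 6.

6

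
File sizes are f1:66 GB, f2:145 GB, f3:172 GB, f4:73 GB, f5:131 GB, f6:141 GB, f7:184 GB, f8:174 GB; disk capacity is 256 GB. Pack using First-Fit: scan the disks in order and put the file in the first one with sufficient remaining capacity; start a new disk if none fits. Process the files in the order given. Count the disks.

f1 (66 GB) → disk 1 (remaining 190 GB)
f2 (145 GB) → disk 1 (remaining 45 GB)
f3 (172 GB) → disk 2 (remaining 84 GB)
f4 (73 GB) → disk 2 (remaining 11 GB)
f5 (131 GB) → disk 3 (remaining 125 GB)
f6 (141 GB) → disk 4 (remaining 115 GB)
f7 (184 GB) → disk 5 (remaining 72 GB)
f8 (174 GB) → disk 6 (remaining 82 GB)

6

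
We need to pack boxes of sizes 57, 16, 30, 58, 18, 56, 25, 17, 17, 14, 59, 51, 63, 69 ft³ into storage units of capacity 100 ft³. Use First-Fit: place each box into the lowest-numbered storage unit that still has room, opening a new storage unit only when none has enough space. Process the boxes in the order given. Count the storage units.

storage unit 1: place 57 ft³, 43 ft³ left
storage unit 1: place 16 ft³, 27 ft³ left
storage unit 2: place 30 ft³, 70 ft³ left
storage unit 2: place 58 ft³, 12 ft³ left
storage unit 1: place 18 ft³, 9 ft³ left
storage unit 3: place 56 ft³, 44 ft³ left
storage unit 3: place 25 ft³, 19 ft³ left
storage unit 3: place 17 ft³, 2 ft³ left
storage unit 4: place 17 ft³, 83 ft³ left
storage unit 4: place 14 ft³, 69 ft³ left
storage unit 4: place 59 ft³, 10 ft³ left
storage unit 5: place 51 ft³, 49 ft³ left
storage unit 6: place 63 ft³, 37 ft³ left
storage unit 7: place 69 ft³, 31 ft³ left

7 storage units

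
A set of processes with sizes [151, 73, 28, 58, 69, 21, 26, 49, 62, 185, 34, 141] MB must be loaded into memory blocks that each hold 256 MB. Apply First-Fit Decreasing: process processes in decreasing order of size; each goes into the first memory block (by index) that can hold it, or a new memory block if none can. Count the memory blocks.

Sorted descending: 185, 151, 141, 73, 69, 62, 58, 49, 34, 28, 26, 21.
memory block 1: place 185 MB, 71 MB left
memory block 2: place 151 MB, 105 MB left
memory block 3: place 141 MB, 115 MB left
memory block 2: place 73 MB, 32 MB left
memory block 1: place 69 MB, 2 MB left
memory block 3: place 62 MB, 53 MB left
memory block 4: place 58 MB, 198 MB left
memory block 3: place 49 MB, 4 MB left
memory block 4: place 34 MB, 164 MB left
memory block 2: place 28 MB, 4 MB left
memory block 4: place 26 MB, 138 MB left
memory block 4: place 21 MB, 117 MB left
Final memory blocks: [185,69] [151,73,28] [141,62,49] [58,34,26,21].

4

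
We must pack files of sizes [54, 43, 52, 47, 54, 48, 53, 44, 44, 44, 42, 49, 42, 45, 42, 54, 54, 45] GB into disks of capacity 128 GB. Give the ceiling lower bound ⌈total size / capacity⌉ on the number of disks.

Total size = 54 + 43 + 52 + 47 + 54 + 48 + 53 + 44 + 44 + 44 + 42 + 49 + 42 + 45 + 42 + 54 + 54 + 45 = 856 GB.
⌈856 / 128⌉ = 7.

7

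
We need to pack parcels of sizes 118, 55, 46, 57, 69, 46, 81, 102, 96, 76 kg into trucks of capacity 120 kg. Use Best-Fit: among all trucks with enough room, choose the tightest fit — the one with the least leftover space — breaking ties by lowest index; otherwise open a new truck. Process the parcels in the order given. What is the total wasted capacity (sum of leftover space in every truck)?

214

118 kg → truck 1 (remaining 2 kg)
55 kg → truck 2 (remaining 65 kg)
46 kg → truck 2 (remaining 19 kg)
57 kg → truck 3 (remaining 63 kg)
69 kg → truck 4 (remaining 51 kg)
46 kg → truck 4 (remaining 5 kg)
81 kg → truck 5 (remaining 39 kg)
102 kg → truck 6 (remaining 18 kg)
96 kg → truck 7 (remaining 24 kg)
76 kg → truck 8 (remaining 44 kg)
8 trucks × 120 kg = 960 kg; used 746 kg; unused 214 kg.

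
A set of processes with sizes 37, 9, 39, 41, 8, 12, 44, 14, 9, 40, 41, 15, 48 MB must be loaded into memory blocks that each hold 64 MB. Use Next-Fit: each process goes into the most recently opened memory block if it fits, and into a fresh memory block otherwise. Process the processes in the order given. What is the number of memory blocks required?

7

37 MB → memory block 1 (remaining 27 MB)
9 MB → memory block 1 (remaining 18 MB)
39 MB → memory block 2 (remaining 25 MB)
41 MB → memory block 3 (remaining 23 MB)
8 MB → memory block 3 (remaining 15 MB)
12 MB → memory block 3 (remaining 3 MB)
44 MB → memory block 4 (remaining 20 MB)
14 MB → memory block 4 (remaining 6 MB)
9 MB → memory block 5 (remaining 55 MB)
40 MB → memory block 5 (remaining 15 MB)
41 MB → memory block 6 (remaining 23 MB)
15 MB → memory block 6 (remaining 8 MB)
48 MB → memory block 7 (remaining 16 MB)
Final memory blocks: [37,9] [39] [41,8,12] [44,14] [9,40] [41,15] [48].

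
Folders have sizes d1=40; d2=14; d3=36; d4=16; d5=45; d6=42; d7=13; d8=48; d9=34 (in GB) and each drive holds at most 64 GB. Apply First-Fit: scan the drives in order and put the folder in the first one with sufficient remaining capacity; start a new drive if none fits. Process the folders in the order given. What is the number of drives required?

6 drives

d1 (40 GB) → drive 1 (remaining 24 GB)
d2 (14 GB) → drive 1 (remaining 10 GB)
d3 (36 GB) → drive 2 (remaining 28 GB)
d4 (16 GB) → drive 2 (remaining 12 GB)
d5 (45 GB) → drive 3 (remaining 19 GB)
d6 (42 GB) → drive 4 (remaining 22 GB)
d7 (13 GB) → drive 3 (remaining 6 GB)
d8 (48 GB) → drive 5 (remaining 16 GB)
d9 (34 GB) → drive 6 (remaining 30 GB)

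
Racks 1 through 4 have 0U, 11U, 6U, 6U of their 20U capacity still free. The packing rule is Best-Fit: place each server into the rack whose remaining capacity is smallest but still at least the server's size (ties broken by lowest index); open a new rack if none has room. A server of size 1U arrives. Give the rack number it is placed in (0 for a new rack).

3

Racks with room: rack 2 (11U), rack 3 (6U), rack 4 (6U).
Tightest fit is rack 3 with 6U free.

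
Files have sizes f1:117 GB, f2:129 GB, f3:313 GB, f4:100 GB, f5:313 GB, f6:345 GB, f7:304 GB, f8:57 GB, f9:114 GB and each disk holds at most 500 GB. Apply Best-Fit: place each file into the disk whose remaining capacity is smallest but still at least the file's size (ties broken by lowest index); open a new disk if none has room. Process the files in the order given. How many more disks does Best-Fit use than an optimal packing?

1

Best-Fit: [117,129] [313,100,57] [313] [345,114] [304] → 5 disks.
Total size 1792 GB; any packing needs at least ⌈1792/500⌉ = 4 disks.
An optimal packing achieves that bound: [345,129] [313,117,57] [313,114] [304,100] → 4 disks.
Excess: 5 − 4 = 1.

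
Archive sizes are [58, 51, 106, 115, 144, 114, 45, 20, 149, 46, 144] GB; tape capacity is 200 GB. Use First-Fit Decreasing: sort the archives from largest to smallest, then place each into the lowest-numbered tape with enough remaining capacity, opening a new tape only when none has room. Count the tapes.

Sorted descending: 149, 144, 144, 115, 114, 106, 58, 51, 46, 45, 20.
149 GB → tape 1 (remaining 51 GB)
144 GB → tape 2 (remaining 56 GB)
144 GB → tape 3 (remaining 56 GB)
115 GB → tape 4 (remaining 85 GB)
114 GB → tape 5 (remaining 86 GB)
106 GB → tape 6 (remaining 94 GB)
58 GB → tape 4 (remaining 27 GB)
51 GB → tape 1 (remaining 0 GB)
46 GB → tape 2 (remaining 10 GB)
45 GB → tape 3 (remaining 11 GB)
20 GB → tape 4 (remaining 7 GB)
Final tapes: [149,51] [144,46] [144,45] [115,58,20] [114] [106].

6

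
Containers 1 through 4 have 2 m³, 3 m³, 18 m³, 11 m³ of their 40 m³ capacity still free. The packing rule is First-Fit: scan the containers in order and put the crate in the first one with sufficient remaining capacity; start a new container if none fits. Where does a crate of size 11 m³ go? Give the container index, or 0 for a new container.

3

Containers with room: container 3 (18 m³), container 4 (11 m³).
The first with room is container 3.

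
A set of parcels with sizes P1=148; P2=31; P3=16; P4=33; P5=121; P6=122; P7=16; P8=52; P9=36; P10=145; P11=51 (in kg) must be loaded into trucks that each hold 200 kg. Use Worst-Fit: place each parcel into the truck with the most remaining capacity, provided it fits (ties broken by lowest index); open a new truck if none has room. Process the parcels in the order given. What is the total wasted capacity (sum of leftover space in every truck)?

truck 1: place P1 (148 kg), 52 kg left
truck 1: place P2 (31 kg), 21 kg left
truck 1: place P3 (16 kg), 5 kg left
truck 2: place P4 (33 kg), 167 kg left
truck 2: place P5 (121 kg), 46 kg left
truck 3: place P6 (122 kg), 78 kg left
truck 3: place P7 (16 kg), 62 kg left
truck 3: place P8 (52 kg), 10 kg left
truck 2: place P9 (36 kg), 10 kg left
truck 4: place P10 (145 kg), 55 kg left
truck 4: place P11 (51 kg), 4 kg left
4 trucks × 200 kg = 800 kg; used 771 kg; unused 29 kg.

29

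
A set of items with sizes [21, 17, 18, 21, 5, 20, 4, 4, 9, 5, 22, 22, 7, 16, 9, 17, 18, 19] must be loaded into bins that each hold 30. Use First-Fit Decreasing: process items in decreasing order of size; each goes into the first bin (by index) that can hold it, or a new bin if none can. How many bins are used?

Sorted descending: 22, 22, 21, 21, 20, 19, 18, 18, 17, 17, 16, 9, 9, 7, 5, 5, 4, 4.
Put 22 in bin 1; 8 remain.
Put 22 in bin 2; 8 remain.
Put 21 in bin 3; 9 remain.
Put 21 in bin 4; 9 remain.
Put 20 in bin 5; 10 remain.
Put 19 in bin 6; 11 remain.
Put 18 in bin 7; 12 remain.
Put 18 in bin 8; 12 remain.
Put 17 in bin 9; 13 remain.
Put 17 in bin 10; 13 remain.
Put 16 in bin 11; 14 remain.
Put 9 in bin 3; 0 remain.
Put 9 in bin 4; 0 remain.
Put 7 in bin 1; 1 remain.
Put 5 in bin 2; 3 remain.
Put 5 in bin 5; 5 remain.
Put 4 in bin 5; 1 remain.
Put 4 in bin 6; 7 remain.
Final bins: [22,7] [22,5] [21,9] [21,9] [20,5,4] [19,4] [18] [18] [17] [17] [16].

11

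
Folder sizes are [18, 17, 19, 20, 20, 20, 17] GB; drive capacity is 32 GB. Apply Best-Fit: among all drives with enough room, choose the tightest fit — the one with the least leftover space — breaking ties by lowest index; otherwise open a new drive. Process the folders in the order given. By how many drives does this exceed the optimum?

0

Best-Fit: [18] [17] [19] [20] [20] [20] [17] → 7 drives.
7 folders exceed 16 GB (half the capacity), and no two of those can share a drive, so at least 7 drives are needed.
So 7 is already optimal.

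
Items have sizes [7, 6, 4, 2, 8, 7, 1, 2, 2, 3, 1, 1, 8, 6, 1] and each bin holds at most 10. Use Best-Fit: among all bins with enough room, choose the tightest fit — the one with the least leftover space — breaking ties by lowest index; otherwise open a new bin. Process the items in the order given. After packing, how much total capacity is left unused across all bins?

1

7 → bin 1 (remaining 3)
6 → bin 2 (remaining 4)
4 → bin 2 (remaining 0)
2 → bin 1 (remaining 1)
8 → bin 3 (remaining 2)
7 → bin 4 (remaining 3)
1 → bin 1 (remaining 0)
2 → bin 3 (remaining 0)
2 → bin 4 (remaining 1)
3 → bin 5 (remaining 7)
1 → bin 4 (remaining 0)
1 → bin 5 (remaining 6)
8 → bin 6 (remaining 2)
6 → bin 5 (remaining 0)
1 → bin 6 (remaining 1)
6 bins × 10 = 60; used 59; unused 1.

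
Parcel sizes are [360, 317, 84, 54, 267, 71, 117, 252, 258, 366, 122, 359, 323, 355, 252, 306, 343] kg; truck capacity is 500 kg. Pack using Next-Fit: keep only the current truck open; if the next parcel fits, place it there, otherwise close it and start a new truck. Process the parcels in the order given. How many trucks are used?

Put 360 kg in truck 1; 140 kg remain.
Put 317 kg in truck 2; 183 kg remain.
Put 84 kg in truck 2; 99 kg remain.
Put 54 kg in truck 2; 45 kg remain.
Put 267 kg in truck 3; 233 kg remain.
Put 71 kg in truck 3; 162 kg remain.
Put 117 kg in truck 3; 45 kg remain.
Put 252 kg in truck 4; 248 kg remain.
Put 258 kg in truck 5; 242 kg remain.
Put 366 kg in truck 6; 134 kg remain.
Put 122 kg in truck 6; 12 kg remain.
Put 359 kg in truck 7; 141 kg remain.
Put 323 kg in truck 8; 177 kg remain.
Put 355 kg in truck 9; 145 kg remain.
Put 252 kg in truck 10; 248 kg remain.
Put 306 kg in truck 11; 194 kg remain.
Put 343 kg in truck 12; 157 kg remain.
Final trucks: [360] [317,84,54] [267,71,117] [252] [258] [366,122] [359] [323] [355] [252] [306] [343].

12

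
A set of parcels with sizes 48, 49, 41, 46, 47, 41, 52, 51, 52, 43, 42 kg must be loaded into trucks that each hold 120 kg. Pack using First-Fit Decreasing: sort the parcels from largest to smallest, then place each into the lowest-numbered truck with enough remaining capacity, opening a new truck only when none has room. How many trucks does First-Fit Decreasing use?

6

Sorted descending: 52, 52, 51, 49, 48, 47, 46, 43, 42, 41, 41.
Put 52 kg in truck 1; 68 kg remain.
Put 52 kg in truck 1; 16 kg remain.
Put 51 kg in truck 2; 69 kg remain.
Put 49 kg in truck 2; 20 kg remain.
Put 48 kg in truck 3; 72 kg remain.
Put 47 kg in truck 3; 25 kg remain.
Put 46 kg in truck 4; 74 kg remain.
Put 43 kg in truck 4; 31 kg remain.
Put 42 kg in truck 5; 78 kg remain.
Put 41 kg in truck 5; 37 kg remain.
Put 41 kg in truck 6; 79 kg remain.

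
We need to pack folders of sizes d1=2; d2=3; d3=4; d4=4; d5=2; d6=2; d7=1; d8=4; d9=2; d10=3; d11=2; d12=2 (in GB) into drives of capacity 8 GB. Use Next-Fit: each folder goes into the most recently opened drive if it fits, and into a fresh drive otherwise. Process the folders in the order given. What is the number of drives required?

5 drives

Put d1 (2 GB) in drive 1; 6 GB remain.
Put d2 (3 GB) in drive 1; 3 GB remain.
Put d3 (4 GB) in drive 2; 4 GB remain.
Put d4 (4 GB) in drive 2; 0 GB remain.
Put d5 (2 GB) in drive 3; 6 GB remain.
Put d6 (2 GB) in drive 3; 4 GB remain.
Put d7 (1 GB) in drive 3; 3 GB remain.
Put d8 (4 GB) in drive 4; 4 GB remain.
Put d9 (2 GB) in drive 4; 2 GB remain.
Put d10 (3 GB) in drive 5; 5 GB remain.
Put d11 (2 GB) in drive 5; 3 GB remain.
Put d12 (2 GB) in drive 5; 1 GB remain.
Final drives: [2,3] [4,4] [2,2,1] [4,2] [3,2,2].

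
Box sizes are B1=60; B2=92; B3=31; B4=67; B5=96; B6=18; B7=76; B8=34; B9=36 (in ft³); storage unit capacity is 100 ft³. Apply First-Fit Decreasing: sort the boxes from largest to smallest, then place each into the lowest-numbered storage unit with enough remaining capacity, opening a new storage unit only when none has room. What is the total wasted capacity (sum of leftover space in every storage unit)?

90

Sorted descending: 96, 92, 76, 67, 60, 36, 34, 31, 18.
96 ft³ → storage unit 1 (remaining 4 ft³)
92 ft³ → storage unit 2 (remaining 8 ft³)
76 ft³ → storage unit 3 (remaining 24 ft³)
67 ft³ → storage unit 4 (remaining 33 ft³)
60 ft³ → storage unit 5 (remaining 40 ft³)
36 ft³ → storage unit 5 (remaining 4 ft³)
34 ft³ → storage unit 6 (remaining 66 ft³)
31 ft³ → storage unit 4 (remaining 2 ft³)
18 ft³ → storage unit 3 (remaining 6 ft³)
6 storage units × 100 ft³ = 600 ft³; used 510 ft³; unused 90 ft³.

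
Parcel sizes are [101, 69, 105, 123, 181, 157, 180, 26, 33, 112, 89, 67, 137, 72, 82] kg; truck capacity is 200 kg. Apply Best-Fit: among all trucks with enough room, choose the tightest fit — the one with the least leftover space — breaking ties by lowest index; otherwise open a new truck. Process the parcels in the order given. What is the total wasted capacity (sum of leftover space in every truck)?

101 kg → truck 1 (remaining 99 kg)
69 kg → truck 1 (remaining 30 kg)
105 kg → truck 2 (remaining 95 kg)
123 kg → truck 3 (remaining 77 kg)
181 kg → truck 4 (remaining 19 kg)
157 kg → truck 5 (remaining 43 kg)
180 kg → truck 6 (remaining 20 kg)
26 kg → truck 1 (remaining 4 kg)
33 kg → truck 5 (remaining 10 kg)
112 kg → truck 7 (remaining 88 kg)
89 kg → truck 2 (remaining 6 kg)
67 kg → truck 3 (remaining 10 kg)
137 kg → truck 8 (remaining 63 kg)
72 kg → truck 7 (remaining 16 kg)
82 kg → truck 9 (remaining 118 kg)
9 trucks × 200 kg = 1800 kg; used 1534 kg; unused 266 kg.

266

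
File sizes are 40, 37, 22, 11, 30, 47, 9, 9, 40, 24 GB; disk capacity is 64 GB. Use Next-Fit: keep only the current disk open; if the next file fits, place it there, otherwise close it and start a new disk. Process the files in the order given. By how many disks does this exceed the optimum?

1

Next-Fit: [40] [37,22] [11,30] [47,9] [9,40] [24] → 6 disks.
Total size 269 GB; any packing needs at least ⌈269/64⌉ = 5 disks.
An optimal packing achieves that bound: [47,11] [40,24] [40,22] [37,9,9] [30] → 5 disks.
Excess: 6 − 5 = 1.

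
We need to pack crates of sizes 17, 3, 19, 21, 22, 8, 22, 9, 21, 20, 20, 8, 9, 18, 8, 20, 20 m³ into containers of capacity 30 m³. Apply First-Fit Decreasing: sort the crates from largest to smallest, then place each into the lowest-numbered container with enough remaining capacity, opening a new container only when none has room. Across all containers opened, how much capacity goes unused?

65

Sorted descending: 22, 22, 21, 21, 20, 20, 20, 20, 19, 18, 17, 9, 9, 8, 8, 8, 3.
Put 22 m³ in container 1; 8 m³ remain.
Put 22 m³ in container 2; 8 m³ remain.
Put 21 m³ in container 3; 9 m³ remain.
Put 21 m³ in container 4; 9 m³ remain.
Put 20 m³ in container 5; 10 m³ remain.
Put 20 m³ in container 6; 10 m³ remain.
Put 20 m³ in container 7; 10 m³ remain.
Put 20 m³ in container 8; 10 m³ remain.
Put 19 m³ in container 9; 11 m³ remain.
Put 18 m³ in container 10; 12 m³ remain.
Put 17 m³ in container 11; 13 m³ remain.
Put 9 m³ in container 3; 0 m³ remain.
Put 9 m³ in container 4; 0 m³ remain.
Put 8 m³ in container 1; 0 m³ remain.
Put 8 m³ in container 2; 0 m³ remain.
Put 8 m³ in container 5; 2 m³ remain.
Put 3 m³ in container 6; 7 m³ remain.
11 containers × 30 m³ = 330 m³; used 265 m³; unused 65 m³.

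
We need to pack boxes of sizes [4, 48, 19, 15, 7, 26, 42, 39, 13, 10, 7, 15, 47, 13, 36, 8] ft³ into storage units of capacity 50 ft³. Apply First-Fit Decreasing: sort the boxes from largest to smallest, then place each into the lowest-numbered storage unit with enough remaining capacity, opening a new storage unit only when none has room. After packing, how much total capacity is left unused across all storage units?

Sorted descending: 48, 47, 42, 39, 36, 26, 19, 15, 15, 13, 13, 10, 8, 7, 7, 4.
storage unit 1: place 48 ft³, 2 ft³ left
storage unit 2: place 47 ft³, 3 ft³ left
storage unit 3: place 42 ft³, 8 ft³ left
storage unit 4: place 39 ft³, 11 ft³ left
storage unit 5: place 36 ft³, 14 ft³ left
storage unit 6: place 26 ft³, 24 ft³ left
storage unit 6: place 19 ft³, 5 ft³ left
storage unit 7: place 15 ft³, 35 ft³ left
storage unit 7: place 15 ft³, 20 ft³ left
storage unit 5: place 13 ft³, 1 ft³ left
storage unit 7: place 13 ft³, 7 ft³ left
storage unit 4: place 10 ft³, 1 ft³ left
storage unit 3: place 8 ft³, 0 ft³ left
storage unit 7: place 7 ft³, 0 ft³ left
storage unit 8: place 7 ft³, 43 ft³ left
storage unit 6: place 4 ft³, 1 ft³ left
8 storage units × 50 ft³ = 400 ft³; used 349 ft³; unused 51 ft³.

51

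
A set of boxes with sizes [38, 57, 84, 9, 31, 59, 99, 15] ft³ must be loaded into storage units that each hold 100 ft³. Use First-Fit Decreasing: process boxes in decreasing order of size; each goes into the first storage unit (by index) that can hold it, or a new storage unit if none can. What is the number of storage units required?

4

Sorted descending: 99, 84, 59, 57, 38, 31, 15, 9.
storage unit 1: place 99 ft³, 1 ft³ left
storage unit 2: place 84 ft³, 16 ft³ left
storage unit 3: place 59 ft³, 41 ft³ left
storage unit 4: place 57 ft³, 43 ft³ left
storage unit 3: place 38 ft³, 3 ft³ left
storage unit 4: place 31 ft³, 12 ft³ left
storage unit 2: place 15 ft³, 1 ft³ left
storage unit 4: place 9 ft³, 3 ft³ left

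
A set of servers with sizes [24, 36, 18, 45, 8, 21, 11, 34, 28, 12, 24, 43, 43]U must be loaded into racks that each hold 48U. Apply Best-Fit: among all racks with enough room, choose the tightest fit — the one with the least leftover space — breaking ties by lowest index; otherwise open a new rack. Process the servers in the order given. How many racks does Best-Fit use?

rack 1: place 24U, 24U left
rack 2: place 36U, 12U left
rack 1: place 18U, 6U left
rack 3: place 45U, 3U left
rack 2: place 8U, 4U left
rack 4: place 21U, 27U left
rack 4: place 11U, 16U left
rack 5: place 34U, 14U left
rack 6: place 28U, 20U left
rack 5: place 12U, 2U left
rack 7: place 24U, 24U left
rack 8: place 43U, 5U left
rack 9: place 43U, 5U left

9 racks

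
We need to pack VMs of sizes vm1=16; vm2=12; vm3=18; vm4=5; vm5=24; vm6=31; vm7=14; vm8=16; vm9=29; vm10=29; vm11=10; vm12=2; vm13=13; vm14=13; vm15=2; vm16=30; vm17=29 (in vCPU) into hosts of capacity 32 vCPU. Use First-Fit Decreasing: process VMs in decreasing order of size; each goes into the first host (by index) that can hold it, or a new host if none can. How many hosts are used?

10

Sorted descending: 31, 30, 29, 29, 29, 24, 18, 16, 16, 14, 13, 13, 12, 10, 5, 2, 2.
Put 31 vCPU in host 1; 1 vCPU remain.
Put 30 vCPU in host 2; 2 vCPU remain.
Put 29 vCPU in host 3; 3 vCPU remain.
Put 29 vCPU in host 4; 3 vCPU remain.
Put 29 vCPU in host 5; 3 vCPU remain.
Put 24 vCPU in host 6; 8 vCPU remain.
Put 18 vCPU in host 7; 14 vCPU remain.
Put 16 vCPU in host 8; 16 vCPU remain.
Put 16 vCPU in host 8; 0 vCPU remain.
Put 14 vCPU in host 7; 0 vCPU remain.
Put 13 vCPU in host 9; 19 vCPU remain.
Put 13 vCPU in host 9; 6 vCPU remain.
Put 12 vCPU in host 10; 20 vCPU remain.
Put 10 vCPU in host 10; 10 vCPU remain.
Put 5 vCPU in host 6; 3 vCPU remain.
Put 2 vCPU in host 2; 0 vCPU remain.
Put 2 vCPU in host 3; 1 vCPU remain.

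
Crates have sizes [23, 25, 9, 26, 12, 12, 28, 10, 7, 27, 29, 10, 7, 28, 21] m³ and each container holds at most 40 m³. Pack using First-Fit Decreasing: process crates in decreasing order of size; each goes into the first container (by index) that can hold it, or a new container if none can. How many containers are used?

Sorted descending: 29, 28, 28, 27, 26, 25, 23, 21, 12, 12, 10, 10, 9, 7, 7.
container 1: place 29 m³, 11 m³ left
container 2: place 28 m³, 12 m³ left
container 3: place 28 m³, 12 m³ left
container 4: place 27 m³, 13 m³ left
container 5: place 26 m³, 14 m³ left
container 6: place 25 m³, 15 m³ left
container 7: place 23 m³, 17 m³ left
container 8: place 21 m³, 19 m³ left
container 2: place 12 m³, 0 m³ left
container 3: place 12 m³, 0 m³ left
container 1: place 10 m³, 1 m³ left
container 4: place 10 m³, 3 m³ left
container 5: place 9 m³, 5 m³ left
container 6: place 7 m³, 8 m³ left
container 6: place 7 m³, 1 m³ left

8 containers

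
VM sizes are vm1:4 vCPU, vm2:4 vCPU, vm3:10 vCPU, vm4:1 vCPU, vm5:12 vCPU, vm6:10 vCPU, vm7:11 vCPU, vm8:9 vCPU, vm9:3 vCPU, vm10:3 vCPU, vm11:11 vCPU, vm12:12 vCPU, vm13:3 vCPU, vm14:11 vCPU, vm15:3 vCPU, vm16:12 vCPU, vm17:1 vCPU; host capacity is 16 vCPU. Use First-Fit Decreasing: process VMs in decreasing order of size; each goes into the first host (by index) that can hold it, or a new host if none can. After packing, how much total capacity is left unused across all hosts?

Sorted descending: 12, 12, 12, 11, 11, 11, 10, 10, 9, 4, 4, 3, 3, 3, 3, 1, 1.
12 vCPU → host 1 (remaining 4 vCPU)
12 vCPU → host 2 (remaining 4 vCPU)
12 vCPU → host 3 (remaining 4 vCPU)
11 vCPU → host 4 (remaining 5 vCPU)
11 vCPU → host 5 (remaining 5 vCPU)
11 vCPU → host 6 (remaining 5 vCPU)
10 vCPU → host 7 (remaining 6 vCPU)
10 vCPU → host 8 (remaining 6 vCPU)
9 vCPU → host 9 (remaining 7 vCPU)
4 vCPU → host 1 (remaining 0 vCPU)
4 vCPU → host 2 (remaining 0 vCPU)
3 vCPU → host 3 (remaining 1 vCPU)
3 vCPU → host 4 (remaining 2 vCPU)
3 vCPU → host 5 (remaining 2 vCPU)
3 vCPU → host 6 (remaining 2 vCPU)
1 vCPU → host 3 (remaining 0 vCPU)
1 vCPU → host 4 (remaining 1 vCPU)
9 hosts × 16 vCPU = 144 vCPU; used 120 vCPU; unused 24 vCPU.

24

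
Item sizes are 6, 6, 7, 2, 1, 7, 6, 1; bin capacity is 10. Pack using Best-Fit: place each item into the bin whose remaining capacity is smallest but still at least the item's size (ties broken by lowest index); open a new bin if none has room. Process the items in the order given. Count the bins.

5

Put 6 in bin 1; 4 remain.
Put 6 in bin 2; 4 remain.
Put 7 in bin 3; 3 remain.
Put 2 in bin 3; 1 remain.
Put 1 in bin 3; 0 remain.
Put 7 in bin 4; 3 remain.
Put 6 in bin 5; 4 remain.
Put 1 in bin 4; 2 remain.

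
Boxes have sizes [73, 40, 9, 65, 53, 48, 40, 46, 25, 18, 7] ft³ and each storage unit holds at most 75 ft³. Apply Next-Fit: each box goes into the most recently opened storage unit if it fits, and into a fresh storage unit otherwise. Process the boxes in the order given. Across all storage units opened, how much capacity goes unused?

176

storage unit 1: place 73 ft³, 2 ft³ left
storage unit 2: place 40 ft³, 35 ft³ left
storage unit 2: place 9 ft³, 26 ft³ left
storage unit 3: place 65 ft³, 10 ft³ left
storage unit 4: place 53 ft³, 22 ft³ left
storage unit 5: place 48 ft³, 27 ft³ left
storage unit 6: place 40 ft³, 35 ft³ left
storage unit 7: place 46 ft³, 29 ft³ left
storage unit 7: place 25 ft³, 4 ft³ left
storage unit 8: place 18 ft³, 57 ft³ left
storage unit 8: place 7 ft³, 50 ft³ left
8 storage units × 75 ft³ = 600 ft³; used 424 ft³; unused 176 ft³.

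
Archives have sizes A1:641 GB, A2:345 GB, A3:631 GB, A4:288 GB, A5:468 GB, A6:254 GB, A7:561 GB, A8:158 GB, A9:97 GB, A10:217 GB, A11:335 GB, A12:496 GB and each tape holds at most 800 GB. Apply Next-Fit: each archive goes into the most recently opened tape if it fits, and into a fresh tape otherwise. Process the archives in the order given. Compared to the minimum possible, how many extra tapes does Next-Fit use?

2

Next-Fit: [641] [345] [631] [288,468] [254] [561,158] [97,217,335] [496] → 8 tapes.
Total size 4491 GB; any packing needs at least ⌈4491/800⌉ = 6 tapes.
An optimal packing achieves that bound: [641,158] [631,97] [561,217] [496,288] [468,254] [345,335] → 6 tapes.
Excess: 8 − 6 = 2.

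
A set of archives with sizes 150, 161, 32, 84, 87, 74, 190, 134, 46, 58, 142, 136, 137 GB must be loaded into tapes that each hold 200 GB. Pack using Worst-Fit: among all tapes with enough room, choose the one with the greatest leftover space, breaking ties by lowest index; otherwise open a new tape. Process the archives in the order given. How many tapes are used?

Put 150 GB in tape 1; 50 GB remain.
Put 161 GB in tape 2; 39 GB remain.
Put 32 GB in tape 1; 18 GB remain.
Put 84 GB in tape 3; 116 GB remain.
Put 87 GB in tape 3; 29 GB remain.
Put 74 GB in tape 4; 126 GB remain.
Put 190 GB in tape 5; 10 GB remain.
Put 134 GB in tape 6; 66 GB remain.
Put 46 GB in tape 4; 80 GB remain.
Put 58 GB in tape 4; 22 GB remain.
Put 142 GB in tape 7; 58 GB remain.
Put 136 GB in tape 8; 64 GB remain.
Put 137 GB in tape 9; 63 GB remain.
Final tapes: [150,32] [161] [84,87] [74,46,58] [190] [134] [142] [136] [137].

9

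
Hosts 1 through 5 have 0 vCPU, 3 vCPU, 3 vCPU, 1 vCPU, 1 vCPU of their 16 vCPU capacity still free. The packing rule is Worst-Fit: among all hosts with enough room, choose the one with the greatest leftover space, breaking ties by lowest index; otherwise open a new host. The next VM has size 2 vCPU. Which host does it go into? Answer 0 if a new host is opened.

2

Hosts with room: host 2 (3 vCPU), host 3 (3 vCPU).
Most room is host 2 with 3 vCPU free.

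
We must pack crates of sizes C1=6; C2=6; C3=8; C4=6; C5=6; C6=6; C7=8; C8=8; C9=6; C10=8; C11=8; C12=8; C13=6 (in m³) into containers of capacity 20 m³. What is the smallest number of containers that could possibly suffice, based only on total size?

5

Total size = 6 + 6 + 8 + 6 + 6 + 6 + 8 + 8 + 6 + 8 + 8 + 8 + 6 = 90 m³.
⌈90 / 20⌉ = 5.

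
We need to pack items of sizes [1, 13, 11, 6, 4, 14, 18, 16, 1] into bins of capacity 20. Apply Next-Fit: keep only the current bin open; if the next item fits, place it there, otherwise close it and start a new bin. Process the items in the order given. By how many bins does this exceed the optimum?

Next-Fit: [1,13] [11,6] [4,14] [18] [16,1] → 5 bins.
Total size 84; any packing needs at least ⌈84/20⌉ = 5 bins.
So 5 is already optimal.

0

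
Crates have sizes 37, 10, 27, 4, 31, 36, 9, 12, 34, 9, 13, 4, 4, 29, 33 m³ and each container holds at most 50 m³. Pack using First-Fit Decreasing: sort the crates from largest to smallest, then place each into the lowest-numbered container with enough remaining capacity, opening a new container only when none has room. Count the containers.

7

Sorted descending: 37, 36, 34, 33, 31, 29, 27, 13, 12, 10, 9, 9, 4, 4, 4.
Put 37 m³ in container 1; 13 m³ remain.
Put 36 m³ in container 2; 14 m³ remain.
Put 34 m³ in container 3; 16 m³ remain.
Put 33 m³ in container 4; 17 m³ remain.
Put 31 m³ in container 5; 19 m³ remain.
Put 29 m³ in container 6; 21 m³ remain.
Put 27 m³ in container 7; 23 m³ remain.
Put 13 m³ in container 1; 0 m³ remain.
Put 12 m³ in container 2; 2 m³ remain.
Put 10 m³ in container 3; 6 m³ remain.
Put 9 m³ in container 4; 8 m³ remain.
Put 9 m³ in container 5; 10 m³ remain.
Put 4 m³ in container 3; 2 m³ remain.
Put 4 m³ in container 4; 4 m³ remain.
Put 4 m³ in container 4; 0 m³ remain.
Final containers: [37,13] [36,12] [34,10,4] [33,9,4,4] [31,9] [29] [27].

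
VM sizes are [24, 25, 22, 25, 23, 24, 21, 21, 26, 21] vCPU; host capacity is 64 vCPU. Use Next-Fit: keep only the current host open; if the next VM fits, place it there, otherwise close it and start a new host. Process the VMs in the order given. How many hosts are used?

Put 24 vCPU in host 1; 40 vCPU remain.
Put 25 vCPU in host 1; 15 vCPU remain.
Put 22 vCPU in host 2; 42 vCPU remain.
Put 25 vCPU in host 2; 17 vCPU remain.
Put 23 vCPU in host 3; 41 vCPU remain.
Put 24 vCPU in host 3; 17 vCPU remain.
Put 21 vCPU in host 4; 43 vCPU remain.
Put 21 vCPU in host 4; 22 vCPU remain.
Put 26 vCPU in host 5; 38 vCPU remain.
Put 21 vCPU in host 5; 17 vCPU remain.
Final hosts: [24,25] [22,25] [23,24] [21,21] [26,21].

5 hosts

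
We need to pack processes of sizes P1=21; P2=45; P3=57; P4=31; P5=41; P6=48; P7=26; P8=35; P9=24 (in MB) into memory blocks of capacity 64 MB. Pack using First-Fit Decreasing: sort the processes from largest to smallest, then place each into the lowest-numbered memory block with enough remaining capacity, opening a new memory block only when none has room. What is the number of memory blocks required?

Sorted descending: 57, 48, 45, 41, 35, 31, 26, 24, 21.
57 MB → memory block 1 (remaining 7 MB)
48 MB → memory block 2 (remaining 16 MB)
45 MB → memory block 3 (remaining 19 MB)
41 MB → memory block 4 (remaining 23 MB)
35 MB → memory block 5 (remaining 29 MB)
31 MB → memory block 6 (remaining 33 MB)
26 MB → memory block 5 (remaining 3 MB)
24 MB → memory block 6 (remaining 9 MB)
21 MB → memory block 4 (remaining 2 MB)

6 memory blocks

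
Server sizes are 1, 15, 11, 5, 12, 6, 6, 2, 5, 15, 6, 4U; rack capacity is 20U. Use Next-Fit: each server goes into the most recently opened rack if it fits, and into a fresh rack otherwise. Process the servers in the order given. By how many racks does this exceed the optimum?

1

Next-Fit: [1,15] [11,5] [12,6] [6,2,5] [15] [6,4] → 6 racks.
Total size 88U; any packing needs at least ⌈88/20⌉ = 5 racks.
An optimal packing achieves that bound: [15,5] [15,5] [12,6,2] [11,6,1] [6,4] → 5 racks.
Excess: 6 − 5 = 1.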